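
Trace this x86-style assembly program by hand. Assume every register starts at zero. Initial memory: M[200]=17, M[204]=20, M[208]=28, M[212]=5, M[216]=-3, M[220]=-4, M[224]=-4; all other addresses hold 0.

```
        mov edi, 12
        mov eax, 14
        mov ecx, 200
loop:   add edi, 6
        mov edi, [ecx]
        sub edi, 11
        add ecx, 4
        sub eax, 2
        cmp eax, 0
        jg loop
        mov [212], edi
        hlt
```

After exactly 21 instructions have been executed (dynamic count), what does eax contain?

edi=12
eax=14
ecx=200
edi=12+6=18
edi=M[200]=17
edi=17-11=6
ecx=200+4=204
eax=14-2=12
cmp eax, 0  (cmp 12,0)
jg loop: taken
edi=6+6=12
edi=M[204]=20
edi=20-11=9
ecx=204+4=208
eax=12-2=10
cmp eax, 0  (cmp 10,0)
jg loop: taken
edi=9+6=15
edi=M[208]=28
edi=28-11=17
ecx=208+4=212
After step 21: eax = 10.

10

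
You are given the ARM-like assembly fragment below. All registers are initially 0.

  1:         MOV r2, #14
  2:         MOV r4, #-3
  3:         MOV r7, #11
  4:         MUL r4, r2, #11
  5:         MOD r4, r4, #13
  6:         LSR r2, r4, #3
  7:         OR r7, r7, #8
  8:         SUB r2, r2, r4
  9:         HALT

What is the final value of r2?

MOV r2, #14 → r2=14
MOV r4, #-3 → r4=-3
MOV r7, #11 → r7=11
MUL r4, r2, #11 → r4=14*11=154
MOD r4, r4, #13 → r4=154%13=11
LSR r2, r4, #3 → r2=11>>3=1
OR r7, r7, #8 → r7=11|8=11
SUB r2, r2, r4 → r2=1-11=-10
halt.

-10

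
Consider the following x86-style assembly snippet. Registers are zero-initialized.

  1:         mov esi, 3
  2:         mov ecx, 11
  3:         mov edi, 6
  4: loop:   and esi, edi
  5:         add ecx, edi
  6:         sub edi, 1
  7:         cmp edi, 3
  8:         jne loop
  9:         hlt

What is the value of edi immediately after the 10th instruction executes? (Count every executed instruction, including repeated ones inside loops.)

5

mov esi, 3 → esi=3
mov ecx, 11 → ecx=11
mov edi, 6 → edi=6
and esi, edi → esi=3&6=2
add ecx, edi → ecx=11+6=17
sub edi, 1 → edi=6-1=5
cmp edi, 3  (cmp 5,3)
jne loop: taken
and esi, edi → esi=2&5=0
add ecx, edi → ecx=17+5=22
After step 10: edi = 5.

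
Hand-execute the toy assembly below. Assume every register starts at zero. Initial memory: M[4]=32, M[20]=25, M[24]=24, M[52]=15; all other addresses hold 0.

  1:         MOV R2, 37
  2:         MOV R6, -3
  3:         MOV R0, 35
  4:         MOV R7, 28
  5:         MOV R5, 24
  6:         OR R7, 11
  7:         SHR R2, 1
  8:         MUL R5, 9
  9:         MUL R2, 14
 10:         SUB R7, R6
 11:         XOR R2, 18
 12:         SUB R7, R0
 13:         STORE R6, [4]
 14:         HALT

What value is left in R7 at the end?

-1

R2=37
R6=-3
R0=35
R7=28
R5=24
R7=28|11=31
R2=37>>1=18
R5=24*9=216
R2=18*14=252
R7=31-(-3)=34
R2=252^18=238
R7=34-35=-1
STORE R6, [4] → M[4]=-3
halt.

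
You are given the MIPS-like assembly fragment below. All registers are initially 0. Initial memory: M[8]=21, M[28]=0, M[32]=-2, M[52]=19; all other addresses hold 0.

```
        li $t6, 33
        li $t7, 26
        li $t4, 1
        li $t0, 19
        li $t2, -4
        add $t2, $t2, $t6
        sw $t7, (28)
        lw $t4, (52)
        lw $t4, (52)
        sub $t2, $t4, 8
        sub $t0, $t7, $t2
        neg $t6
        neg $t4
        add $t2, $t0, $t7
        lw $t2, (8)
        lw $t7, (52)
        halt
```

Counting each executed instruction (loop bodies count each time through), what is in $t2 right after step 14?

li $t6, 33 → $t6=33
li $t7, 26 → $t7=26
li $t4, 1 → $t4=1
li $t0, 19 → $t0=19
li $t2, -4 → $t2=-4
add $t2, $t2, $t6 → $t2=(-4)+33=29
sw $t7, (28) → M[28]=26
lw $t4, (52) → $t4=M[52]=19
lw $t4, (52) → $t4=M[52]=19
sub $t2, $t4, 8 → $t2=19-8=11
sub $t0, $t7, $t2 → $t0=26-11=15
neg $t6 → $t6=-(33)=-33
neg $t4 → $t4=-(19)=-19
add $t2, $t0, $t7 → $t2=15+26=41
After step 14: $t2 = 41.

41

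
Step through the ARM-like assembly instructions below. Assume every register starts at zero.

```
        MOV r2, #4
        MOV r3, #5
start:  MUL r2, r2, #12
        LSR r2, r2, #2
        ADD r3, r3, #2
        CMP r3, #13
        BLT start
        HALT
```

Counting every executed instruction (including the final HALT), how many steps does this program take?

after MOV r2, #4: r2=4
after MOV r3, #5: r3=5
after MUL r2, r2, #12: r2=4*12=48
after LSR r2, r2, #2: r2=48>>2=12
after ADD r3, r3, #2: r3=5+2=7
CMP r3, #13  (cmp 7,13)
BLT start: taken
after MUL r2, r2, #12: r2=12*12=144
after LSR r2, r2, #2: r2=144>>2=36
after ADD r3, r3, #2: r3=7+2=9
CMP r3, #13  (cmp 9,13)
BLT start: taken
after MUL r2, r2, #12: r2=36*12=432
after LSR r2, r2, #2: r2=432>>2=108
after ADD r3, r3, #2: r3=9+2=11
CMP r3, #13  (cmp 11,13)
BLT start: taken
after MUL r2, r2, #12: r2=108*12=1296
after LSR r2, r2, #2: r2=1296>>2=324
after ADD r3, r3, #2: r3=11+2=13
CMP r3, #13  (cmp 13,13)
BLT start: not taken
halt.
Total executed instructions: 23.

23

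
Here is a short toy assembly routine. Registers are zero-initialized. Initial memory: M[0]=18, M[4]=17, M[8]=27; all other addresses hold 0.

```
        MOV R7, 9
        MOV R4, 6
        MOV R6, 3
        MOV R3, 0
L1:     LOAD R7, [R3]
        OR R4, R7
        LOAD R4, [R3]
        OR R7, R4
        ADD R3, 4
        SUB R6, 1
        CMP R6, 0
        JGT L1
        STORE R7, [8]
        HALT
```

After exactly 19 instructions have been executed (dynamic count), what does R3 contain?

MOV R7, 9 → R7=9
MOV R4, 6 → R4=6
MOV R6, 3 → R6=3
MOV R3, 0 → R3=0
LOAD R7, [R3] → R7=M[0]=18
OR R4, R7 → R4=6|18=22
LOAD R4, [R3] → R4=M[0]=18
OR R7, R4 → R7=18|18=18
ADD R3, 4 → R3=0+4=4
SUB R6, 1 → R6=3-1=2
CMP R6, 0  (cmp 2,0)
JGT L1: taken
LOAD R7, [R3] → R7=M[4]=17
OR R4, R7 → R4=18|17=19
LOAD R4, [R3] → R4=M[4]=17
OR R7, R4 → R7=17|17=17
ADD R3, 4 → R3=4+4=8
SUB R6, 1 → R6=2-1=1
CMP R6, 0  (cmp 1,0)
After step 19: R3 = 8.

8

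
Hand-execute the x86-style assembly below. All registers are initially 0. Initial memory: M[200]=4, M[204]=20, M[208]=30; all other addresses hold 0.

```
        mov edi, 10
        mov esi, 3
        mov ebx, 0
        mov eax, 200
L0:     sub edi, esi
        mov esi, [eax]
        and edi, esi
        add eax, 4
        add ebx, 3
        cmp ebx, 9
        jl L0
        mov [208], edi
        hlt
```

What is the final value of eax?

212

after mov edi, 10: edi=10
after mov esi, 3: esi=3
after mov ebx, 0: ebx=0
after mov eax, 200: eax=200
after sub edi, esi: edi=10-3=7
after mov esi, [eax]: esi=M[200]=4
after and edi, esi: edi=7&4=4
after add eax, 4: eax=200+4=204
after add ebx, 3: ebx=0+3=3
cmp ebx, 9  (cmp 3,9)
jl L0: taken
after sub edi, esi: edi=4-4=0
after mov esi, [eax]: esi=M[204]=20
after and edi, esi: edi=0&20=0
after add eax, 4: eax=204+4=208
after add ebx, 3: ebx=3+3=6
cmp ebx, 9  (cmp 6,9)
jl L0: taken
after sub edi, esi: edi=0-20=-20
after mov esi, [eax]: esi=M[208]=30
after and edi, esi: edi=(-20)&30=12
after add eax, 4: eax=208+4=212
after add ebx, 3: ebx=6+3=9
cmp ebx, 9  (cmp 9,9)
jl L0: not taken
mov [208], edi → M[208]=12
halt.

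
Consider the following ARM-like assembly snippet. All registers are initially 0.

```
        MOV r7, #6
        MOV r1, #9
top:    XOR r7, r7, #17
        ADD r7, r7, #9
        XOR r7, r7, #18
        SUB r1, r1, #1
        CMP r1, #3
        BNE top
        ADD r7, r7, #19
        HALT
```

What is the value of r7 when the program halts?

r7=6
r1=9
r7=6^17=23
r7=23+9=32
r7=32^18=50
r1=9-1=8
CMP r1, #3  (cmp 8,3)
BNE top: taken
r7=50^17=35
r7=35+9=44
r7=44^18=62
r1=8-1=7
CMP r1, #3  (cmp 7,3)
BNE top: taken
r7=62^17=47
r7=47+9=56
r7=56^18=42
r1=7-1=6
CMP r1, #3  (cmp 6,3)
BNE top: taken
r7=42^17=59
r7=59+9=68
r7=68^18=86
r1=6-1=5
CMP r1, #3  (cmp 5,3)
BNE top: taken
r7=86^17=71
r7=71+9=80
r7=80^18=66
r1=5-1=4
CMP r1, #3  (cmp 4,3)
BNE top: taken
r7=66^17=83
r7=83+9=92
r7=92^18=78
r1=4-1=3
CMP r1, #3  (cmp 3,3)
BNE top: not taken
r7=78+19=97
halt.

97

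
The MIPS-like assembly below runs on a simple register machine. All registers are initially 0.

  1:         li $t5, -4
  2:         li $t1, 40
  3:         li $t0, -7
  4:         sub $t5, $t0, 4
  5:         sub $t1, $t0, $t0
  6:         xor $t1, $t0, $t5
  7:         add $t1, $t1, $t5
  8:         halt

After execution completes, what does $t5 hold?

$t5=-4
$t1=40
$t0=-7
$t5=(-7)-4=-11
$t1=(-7)-(-7)=0
$t1=(-7)^(-11)=12
$t1=12+(-11)=1
halt.

-11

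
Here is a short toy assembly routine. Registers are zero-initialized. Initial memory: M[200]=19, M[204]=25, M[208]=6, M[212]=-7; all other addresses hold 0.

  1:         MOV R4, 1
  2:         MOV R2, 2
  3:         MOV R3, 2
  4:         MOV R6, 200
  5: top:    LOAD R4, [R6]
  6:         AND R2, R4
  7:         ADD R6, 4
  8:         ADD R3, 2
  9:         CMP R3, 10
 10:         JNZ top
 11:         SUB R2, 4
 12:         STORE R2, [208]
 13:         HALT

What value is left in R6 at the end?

after MOV R4, 1: R4=1
after MOV R2, 2: R2=2
after MOV R3, 2: R3=2
after MOV R6, 200: R6=200
after LOAD R4, [R6]: R4=M[200]=19
after AND R2, R4: R2=2&19=2
after ADD R6, 4: R6=200+4=204
after ADD R3, 2: R3=2+2=4
CMP R3, 10  (cmp 4,10)
JNZ top: taken
after LOAD R4, [R6]: R4=M[204]=25
after AND R2, R4: R2=2&25=0
after ADD R6, 4: R6=204+4=208
after ADD R3, 2: R3=4+2=6
CMP R3, 10  (cmp 6,10)
JNZ top: taken
after LOAD R4, [R6]: R4=M[208]=6
after AND R2, R4: R2=0&6=0
after ADD R6, 4: R6=208+4=212
after ADD R3, 2: R3=6+2=8
CMP R3, 10  (cmp 8,10)
JNZ top: taken
after LOAD R4, [R6]: R4=M[212]=-7
after AND R2, R4: R2=0&(-7)=0
after ADD R6, 4: R6=212+4=216
after ADD R3, 2: R3=8+2=10
CMP R3, 10  (cmp 10,10)
JNZ top: not taken
after SUB R2, 4: R2=0-4=-4
STORE R2, [208] → M[208]=-4
halt.

216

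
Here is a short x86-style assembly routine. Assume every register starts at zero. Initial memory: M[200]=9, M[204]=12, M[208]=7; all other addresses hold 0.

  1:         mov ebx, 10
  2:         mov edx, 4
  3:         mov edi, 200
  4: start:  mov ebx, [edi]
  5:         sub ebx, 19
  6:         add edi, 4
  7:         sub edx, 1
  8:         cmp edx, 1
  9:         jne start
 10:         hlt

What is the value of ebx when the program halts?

-12

mov ebx, 10 → ebx=10
mov edx, 4 → edx=4
mov edi, 200 → edi=200
mov ebx, [edi] → ebx=M[200]=9
sub ebx, 19 → ebx=9-19=-10
add edi, 4 → edi=200+4=204
sub edx, 1 → edx=4-1=3
cmp edx, 1  (cmp 3,1)
jne start: taken
mov ebx, [edi] → ebx=M[204]=12
sub ebx, 19 → ebx=12-19=-7
add edi, 4 → edi=204+4=208
sub edx, 1 → edx=3-1=2
cmp edx, 1  (cmp 2,1)
jne start: taken
mov ebx, [edi] → ebx=M[208]=7
sub ebx, 19 → ebx=7-19=-12
add edi, 4 → edi=208+4=212
sub edx, 1 → edx=2-1=1
cmp edx, 1  (cmp 1,1)
jne start: not taken
halt.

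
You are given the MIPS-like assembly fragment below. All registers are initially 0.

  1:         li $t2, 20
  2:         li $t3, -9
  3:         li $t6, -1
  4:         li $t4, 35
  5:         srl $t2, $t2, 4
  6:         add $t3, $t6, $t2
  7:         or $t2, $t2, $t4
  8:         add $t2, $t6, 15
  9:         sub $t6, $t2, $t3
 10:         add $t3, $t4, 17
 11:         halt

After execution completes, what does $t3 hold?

$t2=20
$t3=-9
$t6=-1
$t4=35
$t2=20>>4=1
$t3=(-1)+1=0
$t2=1|35=35
$t2=(-1)+15=14
$t6=14-0=14
$t3=35+17=52
halt.

52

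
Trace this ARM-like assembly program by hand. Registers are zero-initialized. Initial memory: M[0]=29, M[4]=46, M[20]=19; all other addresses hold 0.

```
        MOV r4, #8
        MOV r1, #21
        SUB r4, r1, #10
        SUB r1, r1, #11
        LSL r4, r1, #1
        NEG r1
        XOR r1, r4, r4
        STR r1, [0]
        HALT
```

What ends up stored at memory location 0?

0

after MOV r4, #8: r4=8
after MOV r1, #21: r1=21
after SUB r4, r1, #10: r4=21-10=11
after SUB r1, r1, #11: r1=21-11=10
after LSL r4, r1, #1: r4=10<<1=20
after NEG r1: r1=-(10)=-10
after XOR r1, r4, r4: r1=20^20=0
STR r1, [0] → M[0]=0
halt.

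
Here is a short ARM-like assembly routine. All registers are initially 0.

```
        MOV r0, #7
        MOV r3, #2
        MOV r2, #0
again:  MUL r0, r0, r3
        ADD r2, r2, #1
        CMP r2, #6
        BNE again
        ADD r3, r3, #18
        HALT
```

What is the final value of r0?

MOV r0, #7 → r0=7
MOV r3, #2 → r3=2
MOV r2, #0 → r2=0
MUL r0, r0, r3 → r0=7*2=14
ADD r2, r2, #1 → r2=0+1=1
CMP r2, #6  (cmp 1,6)
BNE again: taken
MUL r0, r0, r3 → r0=14*2=28
ADD r2, r2, #1 → r2=1+1=2
CMP r2, #6  (cmp 2,6)
BNE again: taken
MUL r0, r0, r3 → r0=28*2=56
ADD r2, r2, #1 → r2=2+1=3
CMP r2, #6  (cmp 3,6)
BNE again: taken
MUL r0, r0, r3 → r0=56*2=112
ADD r2, r2, #1 → r2=3+1=4
CMP r2, #6  (cmp 4,6)
BNE again: taken
MUL r0, r0, r3 → r0=112*2=224
ADD r2, r2, #1 → r2=4+1=5
CMP r2, #6  (cmp 5,6)
BNE again: taken
MUL r0, r0, r3 → r0=224*2=448
ADD r2, r2, #1 → r2=5+1=6
CMP r2, #6  (cmp 6,6)
BNE again: not taken
ADD r3, r3, #18 → r3=2+18=20
halt.

448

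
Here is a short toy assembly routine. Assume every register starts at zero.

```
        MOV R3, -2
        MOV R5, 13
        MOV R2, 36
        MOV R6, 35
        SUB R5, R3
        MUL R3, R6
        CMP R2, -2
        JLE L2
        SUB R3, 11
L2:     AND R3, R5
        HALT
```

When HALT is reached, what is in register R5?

15

MOV R3, -2 → R3=-2
MOV R5, 13 → R5=13
MOV R2, 36 → R2=36
MOV R6, 35 → R6=35
SUB R5, R3 → R5=13-(-2)=15
MUL R3, R6 → R3=(-2)*35=-70
CMP R2, -2  (cmp 36,-2)
JLE L2: not taken
SUB R3, 11 → R3=(-70)-11=-81
AND R3, R5 → R3=(-81)&15=15
halt.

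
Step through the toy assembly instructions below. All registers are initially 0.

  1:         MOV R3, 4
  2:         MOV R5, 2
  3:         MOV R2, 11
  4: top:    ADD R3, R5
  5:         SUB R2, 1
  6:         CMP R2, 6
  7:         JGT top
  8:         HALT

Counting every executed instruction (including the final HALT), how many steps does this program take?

R3=4
R5=2
R2=11
R3=4+2=6
R2=11-1=10
CMP R2, 6  (cmp 10,6)
JGT top: taken
R3=6+2=8
R2=10-1=9
CMP R2, 6  (cmp 9,6)
JGT top: taken
R3=8+2=10
R2=9-1=8
CMP R2, 6  (cmp 8,6)
JGT top: taken
R3=10+2=12
R2=8-1=7
CMP R2, 6  (cmp 7,6)
JGT top: taken
R3=12+2=14
R2=7-1=6
CMP R2, 6  (cmp 6,6)
JGT top: not taken
halt.
Total executed instructions: 24.

24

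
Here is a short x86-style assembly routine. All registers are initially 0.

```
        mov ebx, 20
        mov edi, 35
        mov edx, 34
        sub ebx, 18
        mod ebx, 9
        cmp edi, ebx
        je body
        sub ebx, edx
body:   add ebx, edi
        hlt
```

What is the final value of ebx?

mov ebx, 20 → ebx=20
mov edi, 35 → edi=35
mov edx, 34 → edx=34
sub ebx, 18 → ebx=20-18=2
mod ebx, 9 → ebx=2%9=2
cmp edi, ebx  (cmp 35,2)
je body: not taken
sub ebx, edx → ebx=2-34=-32
add ebx, edi → ebx=(-32)+35=3
halt.

3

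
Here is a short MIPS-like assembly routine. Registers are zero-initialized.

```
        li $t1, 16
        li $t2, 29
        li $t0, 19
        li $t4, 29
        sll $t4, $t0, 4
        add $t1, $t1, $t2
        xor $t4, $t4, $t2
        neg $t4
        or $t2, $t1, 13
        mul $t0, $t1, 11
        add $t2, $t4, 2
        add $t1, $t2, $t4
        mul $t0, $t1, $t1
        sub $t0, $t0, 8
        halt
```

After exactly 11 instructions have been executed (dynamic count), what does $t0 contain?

495

li $t1, 16 → $t1=16
li $t2, 29 → $t2=29
li $t0, 19 → $t0=19
li $t4, 29 → $t4=29
sll $t4, $t0, 4 → $t4=19<<4=304
add $t1, $t1, $t2 → $t1=16+29=45
xor $t4, $t4, $t2 → $t4=304^29=301
neg $t4 → $t4=-(301)=-301
or $t2, $t1, 13 → $t2=45|13=45
mul $t0, $t1, 11 → $t0=45*11=495
add $t2, $t4, 2 → $t2=(-301)+2=-299
After step 11: $t0 = 495.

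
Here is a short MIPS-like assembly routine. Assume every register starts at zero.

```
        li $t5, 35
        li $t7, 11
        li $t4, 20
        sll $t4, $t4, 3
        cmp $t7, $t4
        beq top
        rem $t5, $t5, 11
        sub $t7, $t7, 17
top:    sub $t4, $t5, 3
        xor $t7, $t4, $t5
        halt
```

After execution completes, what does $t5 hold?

2

li $t5, 35 → $t5=35
li $t7, 11 → $t7=11
li $t4, 20 → $t4=20
sll $t4, $t4, 3 → $t4=20<<3=160
cmp $t7, $t4  (cmp 11,160)
beq top: not taken
rem $t5, $t5, 11 → $t5=35%11=2
sub $t7, $t7, 17 → $t7=11-17=-6
sub $t4, $t5, 3 → $t4=2-3=-1
xor $t7, $t4, $t5 → $t7=(-1)^2=-3
halt.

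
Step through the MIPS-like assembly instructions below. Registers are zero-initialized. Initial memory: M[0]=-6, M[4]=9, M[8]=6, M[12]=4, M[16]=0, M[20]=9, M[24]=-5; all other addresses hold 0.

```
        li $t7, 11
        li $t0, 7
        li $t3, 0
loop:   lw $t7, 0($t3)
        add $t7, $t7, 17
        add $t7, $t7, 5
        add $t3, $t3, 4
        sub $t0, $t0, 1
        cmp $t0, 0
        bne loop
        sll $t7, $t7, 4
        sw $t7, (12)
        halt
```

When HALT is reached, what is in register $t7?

272

after li $t7, 11: $t7=11
after li $t0, 7: $t0=7
after li $t3, 0: $t3=0
after lw $t7, 0($t3): $t7=M[0]=-6
after add $t7, $t7, 17: $t7=(-6)+17=11
after add $t7, $t7, 5: $t7=11+5=16
after add $t3, $t3, 4: $t3=0+4=4
after sub $t0, $t0, 1: $t0=7-1=6
cmp $t0, 0  (cmp 6,0)
bne loop: taken
after lw $t7, 0($t3): $t7=M[4]=9
after add $t7, $t7, 17: $t7=9+17=26
after add $t7, $t7, 5: $t7=26+5=31
after add $t3, $t3, 4: $t3=4+4=8
after sub $t0, $t0, 1: $t0=6-1=5
cmp $t0, 0  (cmp 5,0)
bne loop: taken
after lw $t7, 0($t3): $t7=M[8]=6
after add $t7, $t7, 17: $t7=6+17=23
after add $t7, $t7, 5: $t7=23+5=28
after add $t3, $t3, 4: $t3=8+4=12
after sub $t0, $t0, 1: $t0=5-1=4
cmp $t0, 0  (cmp 4,0)
bne loop: taken
after lw $t7, 0($t3): $t7=M[12]=4
after add $t7, $t7, 17: $t7=4+17=21
after add $t7, $t7, 5: $t7=21+5=26
after add $t3, $t3, 4: $t3=12+4=16
after sub $t0, $t0, 1: $t0=4-1=3
cmp $t0, 0  (cmp 3,0)
bne loop: taken
after lw $t7, 0($t3): $t7=M[16]=0
after add $t7, $t7, 17: $t7=0+17=17
after add $t7, $t7, 5: $t7=17+5=22
after add $t3, $t3, 4: $t3=16+4=20
after sub $t0, $t0, 1: $t0=3-1=2
cmp $t0, 0  (cmp 2,0)
bne loop: taken
after lw $t7, 0($t3): $t7=M[20]=9
after add $t7, $t7, 17: $t7=9+17=26
after add $t7, $t7, 5: $t7=26+5=31
after add $t3, $t3, 4: $t3=20+4=24
after sub $t0, $t0, 1: $t0=2-1=1
cmp $t0, 0  (cmp 1,0)
bne loop: taken
after lw $t7, 0($t3): $t7=M[24]=-5
after add $t7, $t7, 17: $t7=(-5)+17=12
after add $t7, $t7, 5: $t7=12+5=17
after add $t3, $t3, 4: $t3=24+4=28
after sub $t0, $t0, 1: $t0=1-1=0
cmp $t0, 0  (cmp 0,0)
bne loop: not taken
after sll $t7, $t7, 4: $t7=17<<4=272
sw $t7, (12) → M[12]=272
halt.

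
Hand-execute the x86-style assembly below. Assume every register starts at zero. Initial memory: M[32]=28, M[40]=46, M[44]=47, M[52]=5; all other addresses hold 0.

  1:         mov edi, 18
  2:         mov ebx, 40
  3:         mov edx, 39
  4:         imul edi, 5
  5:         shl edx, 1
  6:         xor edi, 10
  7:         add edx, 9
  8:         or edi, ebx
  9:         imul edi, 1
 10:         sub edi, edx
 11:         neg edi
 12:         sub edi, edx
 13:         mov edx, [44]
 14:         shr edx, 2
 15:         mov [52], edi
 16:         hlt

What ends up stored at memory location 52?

-120

edi=18
ebx=40
edx=39
edi=18*5=90
edx=39<<1=78
edi=90^10=80
edx=78+9=87
edi=80|40=120
edi=120*1=120
edi=120-87=33
edi=-(33)=-33
edi=(-33)-87=-120
edx=M[44]=47
edx=47>>2=11
mov [52], edi → M[52]=-120
halt.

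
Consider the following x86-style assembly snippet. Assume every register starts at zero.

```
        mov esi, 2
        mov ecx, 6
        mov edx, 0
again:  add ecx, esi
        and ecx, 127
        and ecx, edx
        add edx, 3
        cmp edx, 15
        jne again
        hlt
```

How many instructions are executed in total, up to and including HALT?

34

esi=2
ecx=6
edx=0
ecx=6+2=8
ecx=8&127=8
ecx=8&0=0
edx=0+3=3
cmp edx, 15  (cmp 3,15)
jne again: taken
ecx=0+2=2
ecx=2&127=2
ecx=2&3=2
edx=3+3=6
cmp edx, 15  (cmp 6,15)
jne again: taken
ecx=2+2=4
ecx=4&127=4
ecx=4&6=4
edx=6+3=9
cmp edx, 15  (cmp 9,15)
jne again: taken
ecx=4+2=6
ecx=6&127=6
ecx=6&9=0
edx=9+3=12
cmp edx, 15  (cmp 12,15)
jne again: taken
ecx=0+2=2
ecx=2&127=2
ecx=2&12=0
edx=12+3=15
cmp edx, 15  (cmp 15,15)
jne again: not taken
halt.
Total executed instructions: 34.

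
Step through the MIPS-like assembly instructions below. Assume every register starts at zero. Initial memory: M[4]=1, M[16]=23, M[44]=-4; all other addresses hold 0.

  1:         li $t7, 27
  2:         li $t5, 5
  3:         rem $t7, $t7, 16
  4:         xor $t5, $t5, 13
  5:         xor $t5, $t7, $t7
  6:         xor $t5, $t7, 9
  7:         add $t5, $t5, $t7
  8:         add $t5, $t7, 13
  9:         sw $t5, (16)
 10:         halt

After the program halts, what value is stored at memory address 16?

li $t7, 27 → $t7=27
li $t5, 5 → $t5=5
rem $t7, $t7, 16 → $t7=27%16=11
xor $t5, $t5, 13 → $t5=5^13=8
xor $t5, $t7, $t7 → $t5=11^11=0
xor $t5, $t7, 9 → $t5=11^9=2
add $t5, $t5, $t7 → $t5=2+11=13
add $t5, $t7, 13 → $t5=11+13=24
sw $t5, (16) → M[16]=24
halt.

24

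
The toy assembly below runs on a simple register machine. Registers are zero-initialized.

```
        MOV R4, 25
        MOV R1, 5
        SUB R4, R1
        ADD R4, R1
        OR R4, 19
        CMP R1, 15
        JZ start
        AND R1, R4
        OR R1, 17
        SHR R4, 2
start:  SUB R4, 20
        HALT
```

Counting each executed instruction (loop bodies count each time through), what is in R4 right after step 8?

MOV R4, 25 → R4=25
MOV R1, 5 → R1=5
SUB R4, R1 → R4=25-5=20
ADD R4, R1 → R4=20+5=25
OR R4, 19 → R4=25|19=27
CMP R1, 15  (cmp 5,15)
JZ start: not taken
AND R1, R4 → R1=5&27=1
After step 8: R4 = 27.

27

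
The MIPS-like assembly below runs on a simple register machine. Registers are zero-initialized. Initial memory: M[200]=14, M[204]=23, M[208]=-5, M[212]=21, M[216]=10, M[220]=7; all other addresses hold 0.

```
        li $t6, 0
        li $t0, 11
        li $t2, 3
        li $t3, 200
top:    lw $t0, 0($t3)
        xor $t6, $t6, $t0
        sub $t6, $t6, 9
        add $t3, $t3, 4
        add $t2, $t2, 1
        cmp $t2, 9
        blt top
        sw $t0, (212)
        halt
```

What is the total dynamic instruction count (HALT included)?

li $t6, 0 → $t6=0
li $t0, 11 → $t0=11
li $t2, 3 → $t2=3
li $t3, 200 → $t3=200
lw $t0, 0($t3) → $t0=M[200]=14
xor $t6, $t6, $t0 → $t6=0^14=14
sub $t6, $t6, 9 → $t6=14-9=5
add $t3, $t3, 4 → $t3=200+4=204
add $t2, $t2, 1 → $t2=3+1=4
cmp $t2, 9  (cmp 4,9)
blt top: taken
lw $t0, 0($t3) → $t0=M[204]=23
xor $t6, $t6, $t0 → $t6=5^23=18
sub $t6, $t6, 9 → $t6=18-9=9
add $t3, $t3, 4 → $t3=204+4=208
add $t2, $t2, 1 → $t2=4+1=5
cmp $t2, 9  (cmp 5,9)
blt top: taken
lw $t0, 0($t3) → $t0=M[208]=-5
xor $t6, $t6, $t0 → $t6=9^(-5)=-14
sub $t6, $t6, 9 → $t6=(-14)-9=-23
add $t3, $t3, 4 → $t3=208+4=212
add $t2, $t2, 1 → $t2=5+1=6
cmp $t2, 9  (cmp 6,9)
blt top: taken
lw $t0, 0($t3) → $t0=M[212]=21
xor $t6, $t6, $t0 → $t6=(-23)^21=-4
sub $t6, $t6, 9 → $t6=(-4)-9=-13
add $t3, $t3, 4 → $t3=212+4=216
add $t2, $t2, 1 → $t2=6+1=7
cmp $t2, 9  (cmp 7,9)
blt top: taken
lw $t0, 0($t3) → $t0=M[216]=10
xor $t6, $t6, $t0 → $t6=(-13)^10=-7
sub $t6, $t6, 9 → $t6=(-7)-9=-16
add $t3, $t3, 4 → $t3=216+4=220
add $t2, $t2, 1 → $t2=7+1=8
cmp $t2, 9  (cmp 8,9)
blt top: taken
lw $t0, 0($t3) → $t0=M[220]=7
xor $t6, $t6, $t0 → $t6=(-16)^7=-9
sub $t6, $t6, 9 → $t6=(-9)-9=-18
add $t3, $t3, 4 → $t3=220+4=224
add $t2, $t2, 1 → $t2=8+1=9
cmp $t2, 9  (cmp 9,9)
blt top: not taken
sw $t0, (212) → M[212]=7
halt.
Total executed instructions: 48.

48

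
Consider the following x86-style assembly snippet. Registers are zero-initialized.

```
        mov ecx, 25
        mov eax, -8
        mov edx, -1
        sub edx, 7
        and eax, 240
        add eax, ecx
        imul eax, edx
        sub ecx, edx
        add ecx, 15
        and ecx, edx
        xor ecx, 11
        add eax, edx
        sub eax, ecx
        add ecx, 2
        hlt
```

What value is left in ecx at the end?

ecx=25
eax=-8
edx=-1
edx=(-1)-7=-8
eax=(-8)&240=240
eax=240+25=265
eax=265*(-8)=-2120
ecx=25-(-8)=33
ecx=33+15=48
ecx=48&(-8)=48
ecx=48^11=59
eax=(-2120)+(-8)=-2128
eax=(-2128)-59=-2187
ecx=59+2=61
halt.

61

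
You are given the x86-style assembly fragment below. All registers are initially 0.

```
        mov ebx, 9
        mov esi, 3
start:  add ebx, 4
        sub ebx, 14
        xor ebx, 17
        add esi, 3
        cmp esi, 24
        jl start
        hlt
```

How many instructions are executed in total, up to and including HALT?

45

after mov ebx, 9: ebx=9
after mov esi, 3: esi=3
after add ebx, 4: ebx=9+4=13
after sub ebx, 14: ebx=13-14=-1
after xor ebx, 17: ebx=(-1)^17=-18
after add esi, 3: esi=3+3=6
cmp esi, 24  (cmp 6,24)
jl start: taken
after add ebx, 4: ebx=(-18)+4=-14
after sub ebx, 14: ebx=(-14)-14=-28
after xor ebx, 17: ebx=(-28)^17=-11
after add esi, 3: esi=6+3=9
cmp esi, 24  (cmp 9,24)
jl start: taken
after add ebx, 4: ebx=(-11)+4=-7
after sub ebx, 14: ebx=(-7)-14=-21
after xor ebx, 17: ebx=(-21)^17=-6
after add esi, 3: esi=9+3=12
cmp esi, 24  (cmp 12,24)
jl start: taken
after add ebx, 4: ebx=(-6)+4=-2
after sub ebx, 14: ebx=(-2)-14=-16
after xor ebx, 17: ebx=(-16)^17=-31
after add esi, 3: esi=12+3=15
cmp esi, 24  (cmp 15,24)
jl start: taken
after add ebx, 4: ebx=(-31)+4=-27
after sub ebx, 14: ebx=(-27)-14=-41
after xor ebx, 17: ebx=(-41)^17=-58
after add esi, 3: esi=15+3=18
cmp esi, 24  (cmp 18,24)
jl start: taken
after add ebx, 4: ebx=(-58)+4=-54
after sub ebx, 14: ebx=(-54)-14=-68
after xor ebx, 17: ebx=(-68)^17=-83
after add esi, 3: esi=18+3=21
cmp esi, 24  (cmp 21,24)
jl start: taken
after add ebx, 4: ebx=(-83)+4=-79
after sub ebx, 14: ebx=(-79)-14=-93
after xor ebx, 17: ebx=(-93)^17=-78
after add esi, 3: esi=21+3=24
cmp esi, 24  (cmp 24,24)
jl start: not taken
halt.
Total executed instructions: 45.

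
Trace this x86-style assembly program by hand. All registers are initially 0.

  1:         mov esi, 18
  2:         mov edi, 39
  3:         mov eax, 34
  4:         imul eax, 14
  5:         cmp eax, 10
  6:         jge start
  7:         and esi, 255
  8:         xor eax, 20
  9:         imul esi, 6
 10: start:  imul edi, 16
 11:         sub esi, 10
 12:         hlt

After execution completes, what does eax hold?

476

esi=18
edi=39
eax=34
eax=34*14=476
cmp eax, 10  (cmp 476,10)
jge start: taken
edi=39*16=624
esi=18-10=8
halt.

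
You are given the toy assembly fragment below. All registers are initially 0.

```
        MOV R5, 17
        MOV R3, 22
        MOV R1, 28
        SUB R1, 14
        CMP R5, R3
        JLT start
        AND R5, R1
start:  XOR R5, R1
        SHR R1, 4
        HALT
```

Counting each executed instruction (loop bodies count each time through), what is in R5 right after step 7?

31

after MOV R5, 17: R5=17
after MOV R3, 22: R3=22
after MOV R1, 28: R1=28
after SUB R1, 14: R1=28-14=14
CMP R5, R3  (cmp 17,22)
JLT start: taken
after XOR R5, R1: R5=17^14=31
After step 7: R5 = 31.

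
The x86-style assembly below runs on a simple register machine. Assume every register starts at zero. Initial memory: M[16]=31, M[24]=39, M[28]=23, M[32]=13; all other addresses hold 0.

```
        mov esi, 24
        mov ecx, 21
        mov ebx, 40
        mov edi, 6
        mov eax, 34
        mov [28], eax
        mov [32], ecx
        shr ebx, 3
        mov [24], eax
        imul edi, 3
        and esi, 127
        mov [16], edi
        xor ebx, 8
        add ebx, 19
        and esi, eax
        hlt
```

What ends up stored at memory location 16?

18

esi=24
ecx=21
ebx=40
edi=6
eax=34
mov [28], eax → M[28]=34
mov [32], ecx → M[32]=21
ebx=40>>3=5
mov [24], eax → M[24]=34
edi=6*3=18
esi=24&127=24
mov [16], edi → M[16]=18
ebx=5^8=13
ebx=13+19=32
esi=24&34=0
halt.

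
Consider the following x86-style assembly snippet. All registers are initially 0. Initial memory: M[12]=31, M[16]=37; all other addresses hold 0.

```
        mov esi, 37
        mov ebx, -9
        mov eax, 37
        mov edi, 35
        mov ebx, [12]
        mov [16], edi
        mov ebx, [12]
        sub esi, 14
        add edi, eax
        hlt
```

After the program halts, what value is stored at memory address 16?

mov esi, 37 → esi=37
mov ebx, -9 → ebx=-9
mov eax, 37 → eax=37
mov edi, 35 → edi=35
mov ebx, [12] → ebx=M[12]=31
mov [16], edi → M[16]=35
mov ebx, [12] → ebx=M[12]=31
sub esi, 14 → esi=37-14=23
add edi, eax → edi=35+37=72
halt.

35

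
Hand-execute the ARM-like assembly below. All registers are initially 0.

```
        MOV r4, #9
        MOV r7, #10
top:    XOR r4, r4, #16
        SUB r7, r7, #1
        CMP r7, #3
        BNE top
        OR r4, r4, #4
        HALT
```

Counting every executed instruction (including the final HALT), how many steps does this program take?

r4=9
r7=10
r4=9^16=25
r7=10-1=9
CMP r7, #3  (cmp 9,3)
BNE top: taken
r4=25^16=9
r7=9-1=8
CMP r7, #3  (cmp 8,3)
BNE top: taken
r4=9^16=25
r7=8-1=7
CMP r7, #3  (cmp 7,3)
BNE top: taken
r4=25^16=9
r7=7-1=6
CMP r7, #3  (cmp 6,3)
BNE top: taken
r4=9^16=25
r7=6-1=5
CMP r7, #3  (cmp 5,3)
BNE top: taken
r4=25^16=9
r7=5-1=4
CMP r7, #3  (cmp 4,3)
BNE top: taken
r4=9^16=25
r7=4-1=3
CMP r7, #3  (cmp 3,3)
BNE top: not taken
r4=25|4=29
halt.
Total executed instructions: 32.

32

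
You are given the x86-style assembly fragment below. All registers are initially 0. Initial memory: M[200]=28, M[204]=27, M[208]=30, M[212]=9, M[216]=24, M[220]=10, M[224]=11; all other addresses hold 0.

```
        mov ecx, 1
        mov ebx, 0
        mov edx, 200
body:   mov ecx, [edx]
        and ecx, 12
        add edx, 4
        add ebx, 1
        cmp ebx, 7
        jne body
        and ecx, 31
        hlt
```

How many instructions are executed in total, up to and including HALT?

ecx=1
ebx=0
edx=200
ecx=M[200]=28
ecx=28&12=12
edx=200+4=204
ebx=0+1=1
cmp ebx, 7  (cmp 1,7)
jne body: taken
ecx=M[204]=27
ecx=27&12=8
edx=204+4=208
ebx=1+1=2
cmp ebx, 7  (cmp 2,7)
jne body: taken
ecx=M[208]=30
ecx=30&12=12
edx=208+4=212
ebx=2+1=3
cmp ebx, 7  (cmp 3,7)
jne body: taken
ecx=M[212]=9
ecx=9&12=8
edx=212+4=216
ebx=3+1=4
cmp ebx, 7  (cmp 4,7)
jne body: taken
ecx=M[216]=24
ecx=24&12=8
edx=216+4=220
ebx=4+1=5
cmp ebx, 7  (cmp 5,7)
jne body: taken
ecx=M[220]=10
ecx=10&12=8
edx=220+4=224
ebx=5+1=6
cmp ebx, 7  (cmp 6,7)
jne body: taken
ecx=M[224]=11
ecx=11&12=8
edx=224+4=228
ebx=6+1=7
cmp ebx, 7  (cmp 7,7)
jne body: not taken
ecx=8&31=8
halt.
Total executed instructions: 47.

47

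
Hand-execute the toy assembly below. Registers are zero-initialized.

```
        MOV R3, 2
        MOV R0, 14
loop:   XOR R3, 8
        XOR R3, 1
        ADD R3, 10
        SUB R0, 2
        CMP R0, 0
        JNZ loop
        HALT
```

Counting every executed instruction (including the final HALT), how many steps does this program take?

45

after MOV R3, 2: R3=2
after MOV R0, 14: R0=14
after XOR R3, 8: R3=2^8=10
after XOR R3, 1: R3=10^1=11
after ADD R3, 10: R3=11+10=21
after SUB R0, 2: R0=14-2=12
CMP R0, 0  (cmp 12,0)
JNZ loop: taken
after XOR R3, 8: R3=21^8=29
after XOR R3, 1: R3=29^1=28
after ADD R3, 10: R3=28+10=38
after SUB R0, 2: R0=12-2=10
CMP R0, 0  (cmp 10,0)
JNZ loop: taken
after XOR R3, 8: R3=38^8=46
after XOR R3, 1: R3=46^1=47
after ADD R3, 10: R3=47+10=57
after SUB R0, 2: R0=10-2=8
CMP R0, 0  (cmp 8,0)
JNZ loop: taken
after XOR R3, 8: R3=57^8=49
after XOR R3, 1: R3=49^1=48
after ADD R3, 10: R3=48+10=58
after SUB R0, 2: R0=8-2=6
CMP R0, 0  (cmp 6,0)
JNZ loop: taken
after XOR R3, 8: R3=58^8=50
after XOR R3, 1: R3=50^1=51
after ADD R3, 10: R3=51+10=61
after SUB R0, 2: R0=6-2=4
CMP R0, 0  (cmp 4,0)
JNZ loop: taken
after XOR R3, 8: R3=61^8=53
after XOR R3, 1: R3=53^1=52
after ADD R3, 10: R3=52+10=62
after SUB R0, 2: R0=4-2=2
CMP R0, 0  (cmp 2,0)
JNZ loop: taken
after XOR R3, 8: R3=62^8=54
after XOR R3, 1: R3=54^1=55
after ADD R3, 10: R3=55+10=65
after SUB R0, 2: R0=2-2=0
CMP R0, 0  (cmp 0,0)
JNZ loop: not taken
halt.
Total executed instructions: 45.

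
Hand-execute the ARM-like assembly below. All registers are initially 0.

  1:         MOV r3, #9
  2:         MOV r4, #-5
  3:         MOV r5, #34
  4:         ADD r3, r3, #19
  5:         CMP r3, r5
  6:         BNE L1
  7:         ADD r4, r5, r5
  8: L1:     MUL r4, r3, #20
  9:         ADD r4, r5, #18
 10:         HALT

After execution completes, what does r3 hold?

MOV r3, #9 → r3=9
MOV r4, #-5 → r4=-5
MOV r5, #34 → r5=34
ADD r3, r3, #19 → r3=9+19=28
CMP r3, r5  (cmp 28,34)
BNE L1: taken
MUL r4, r3, #20 → r4=28*20=560
ADD r4, r5, #18 → r4=34+18=52
halt.

28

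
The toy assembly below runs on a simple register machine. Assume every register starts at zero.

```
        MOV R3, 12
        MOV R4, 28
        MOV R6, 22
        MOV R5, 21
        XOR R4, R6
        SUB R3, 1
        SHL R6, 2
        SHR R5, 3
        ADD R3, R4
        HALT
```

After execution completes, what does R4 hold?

10

R3=12
R4=28
R6=22
R5=21
R4=28^22=10
R3=12-1=11
R6=22<<2=88
R5=21>>3=2
R3=11+10=21
halt.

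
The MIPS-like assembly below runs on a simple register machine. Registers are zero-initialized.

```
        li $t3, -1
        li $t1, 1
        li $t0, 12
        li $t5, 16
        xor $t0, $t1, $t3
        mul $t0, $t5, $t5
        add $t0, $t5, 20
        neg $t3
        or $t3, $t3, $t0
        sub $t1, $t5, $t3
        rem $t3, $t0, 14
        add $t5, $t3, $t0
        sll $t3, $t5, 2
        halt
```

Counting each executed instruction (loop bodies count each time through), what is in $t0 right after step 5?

after li $t3, -1: $t3=-1
after li $t1, 1: $t1=1
after li $t0, 12: $t0=12
after li $t5, 16: $t5=16
after xor $t0, $t1, $t3: $t0=1^(-1)=-2
After step 5: $t0 = -2.

-2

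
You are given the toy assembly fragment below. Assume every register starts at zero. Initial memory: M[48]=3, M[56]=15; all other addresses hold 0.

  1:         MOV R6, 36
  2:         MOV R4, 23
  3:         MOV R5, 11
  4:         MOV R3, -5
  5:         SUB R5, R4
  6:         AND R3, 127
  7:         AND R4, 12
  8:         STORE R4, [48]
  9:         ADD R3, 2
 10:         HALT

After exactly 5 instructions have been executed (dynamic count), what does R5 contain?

after MOV R6, 36: R6=36
after MOV R4, 23: R4=23
after MOV R5, 11: R5=11
after MOV R3, -5: R3=-5
after SUB R5, R4: R5=11-23=-12
After step 5: R5 = -12.

-12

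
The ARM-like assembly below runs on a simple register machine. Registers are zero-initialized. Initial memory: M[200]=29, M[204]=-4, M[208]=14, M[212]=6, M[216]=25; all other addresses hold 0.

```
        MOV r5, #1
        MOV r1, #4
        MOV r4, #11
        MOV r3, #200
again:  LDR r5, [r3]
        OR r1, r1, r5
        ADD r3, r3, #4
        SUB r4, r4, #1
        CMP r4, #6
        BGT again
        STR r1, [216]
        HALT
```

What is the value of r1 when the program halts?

after MOV r5, #1: r5=1
after MOV r1, #4: r1=4
after MOV r4, #11: r4=11
after MOV r3, #200: r3=200
after LDR r5, [r3]: r5=M[200]=29
after OR r1, r1, r5: r1=4|29=29
after ADD r3, r3, #4: r3=200+4=204
after SUB r4, r4, #1: r4=11-1=10
CMP r4, #6  (cmp 10,6)
BGT again: taken
after LDR r5, [r3]: r5=M[204]=-4
after OR r1, r1, r5: r1=29|(-4)=-3
after ADD r3, r3, #4: r3=204+4=208
after SUB r4, r4, #1: r4=10-1=9
CMP r4, #6  (cmp 9,6)
BGT again: taken
after LDR r5, [r3]: r5=M[208]=14
after OR r1, r1, r5: r1=(-3)|14=-1
after ADD r3, r3, #4: r3=208+4=212
after SUB r4, r4, #1: r4=9-1=8
CMP r4, #6  (cmp 8,6)
BGT again: taken
after LDR r5, [r3]: r5=M[212]=6
after OR r1, r1, r5: r1=(-1)|6=-1
after ADD r3, r3, #4: r3=212+4=216
after SUB r4, r4, #1: r4=8-1=7
CMP r4, #6  (cmp 7,6)
BGT again: taken
after LDR r5, [r3]: r5=M[216]=25
after OR r1, r1, r5: r1=(-1)|25=-1
after ADD r3, r3, #4: r3=216+4=220
after SUB r4, r4, #1: r4=7-1=6
CMP r4, #6  (cmp 6,6)
BGT again: not taken
STR r1, [216] → M[216]=-1
halt.

-1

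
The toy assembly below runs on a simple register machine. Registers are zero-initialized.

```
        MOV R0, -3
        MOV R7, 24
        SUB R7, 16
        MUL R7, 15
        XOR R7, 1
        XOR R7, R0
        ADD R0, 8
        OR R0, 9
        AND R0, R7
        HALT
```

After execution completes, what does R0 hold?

R0=-3
R7=24
R7=24-16=8
R7=8*15=120
R7=120^1=121
R7=121^(-3)=-124
R0=(-3)+8=5
R0=5|9=13
R0=13&(-124)=4
halt.

4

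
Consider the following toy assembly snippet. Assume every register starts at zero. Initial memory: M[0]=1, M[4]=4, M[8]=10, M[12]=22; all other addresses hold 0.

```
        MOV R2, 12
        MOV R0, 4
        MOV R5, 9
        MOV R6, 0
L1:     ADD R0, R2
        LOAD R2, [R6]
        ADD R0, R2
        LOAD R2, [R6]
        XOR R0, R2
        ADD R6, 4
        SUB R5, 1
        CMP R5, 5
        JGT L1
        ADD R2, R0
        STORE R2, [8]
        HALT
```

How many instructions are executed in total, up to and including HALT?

after MOV R2, 12: R2=12
after MOV R0, 4: R0=4
after MOV R5, 9: R5=9
after MOV R6, 0: R6=0
after ADD R0, R2: R0=4+12=16
after LOAD R2, [R6]: R2=M[0]=1
after ADD R0, R2: R0=16+1=17
after LOAD R2, [R6]: R2=M[0]=1
after XOR R0, R2: R0=17^1=16
after ADD R6, 4: R6=0+4=4
after SUB R5, 1: R5=9-1=8
CMP R5, 5  (cmp 8,5)
JGT L1: taken
after ADD R0, R2: R0=16+1=17
after LOAD R2, [R6]: R2=M[4]=4
after ADD R0, R2: R0=17+4=21
after LOAD R2, [R6]: R2=M[4]=4
after XOR R0, R2: R0=21^4=17
after ADD R6, 4: R6=4+4=8
after SUB R5, 1: R5=8-1=7
CMP R5, 5  (cmp 7,5)
JGT L1: taken
after ADD R0, R2: R0=17+4=21
after LOAD R2, [R6]: R2=M[8]=10
after ADD R0, R2: R0=21+10=31
after LOAD R2, [R6]: R2=M[8]=10
after XOR R0, R2: R0=31^10=21
after ADD R6, 4: R6=8+4=12
after SUB R5, 1: R5=7-1=6
CMP R5, 5  (cmp 6,5)
JGT L1: taken
after ADD R0, R2: R0=21+10=31
after LOAD R2, [R6]: R2=M[12]=22
after ADD R0, R2: R0=31+22=53
after LOAD R2, [R6]: R2=M[12]=22
after XOR R0, R2: R0=53^22=35
after ADD R6, 4: R6=12+4=16
after SUB R5, 1: R5=6-1=5
CMP R5, 5  (cmp 5,5)
JGT L1: not taken
after ADD R2, R0: R2=22+35=57
STORE R2, [8] → M[8]=57
halt.
Total executed instructions: 43.

43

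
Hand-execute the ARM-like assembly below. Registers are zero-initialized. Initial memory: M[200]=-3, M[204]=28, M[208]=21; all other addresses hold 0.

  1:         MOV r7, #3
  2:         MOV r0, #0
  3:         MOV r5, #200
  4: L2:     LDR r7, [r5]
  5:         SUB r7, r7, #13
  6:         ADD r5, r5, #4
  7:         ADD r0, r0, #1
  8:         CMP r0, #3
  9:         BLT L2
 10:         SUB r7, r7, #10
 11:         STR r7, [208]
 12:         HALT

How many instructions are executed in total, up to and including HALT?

24

after MOV r7, #3: r7=3
after MOV r0, #0: r0=0
after MOV r5, #200: r5=200
after LDR r7, [r5]: r7=M[200]=-3
after SUB r7, r7, #13: r7=(-3)-13=-16
after ADD r5, r5, #4: r5=200+4=204
after ADD r0, r0, #1: r0=0+1=1
CMP r0, #3  (cmp 1,3)
BLT L2: taken
after LDR r7, [r5]: r7=M[204]=28
after SUB r7, r7, #13: r7=28-13=15
after ADD r5, r5, #4: r5=204+4=208
after ADD r0, r0, #1: r0=1+1=2
CMP r0, #3  (cmp 2,3)
BLT L2: taken
after LDR r7, [r5]: r7=M[208]=21
after SUB r7, r7, #13: r7=21-13=8
after ADD r5, r5, #4: r5=208+4=212
after ADD r0, r0, #1: r0=2+1=3
CMP r0, #3  (cmp 3,3)
BLT L2: not taken
after SUB r7, r7, #10: r7=8-10=-2
STR r7, [208] → M[208]=-2
halt.
Total executed instructions: 24.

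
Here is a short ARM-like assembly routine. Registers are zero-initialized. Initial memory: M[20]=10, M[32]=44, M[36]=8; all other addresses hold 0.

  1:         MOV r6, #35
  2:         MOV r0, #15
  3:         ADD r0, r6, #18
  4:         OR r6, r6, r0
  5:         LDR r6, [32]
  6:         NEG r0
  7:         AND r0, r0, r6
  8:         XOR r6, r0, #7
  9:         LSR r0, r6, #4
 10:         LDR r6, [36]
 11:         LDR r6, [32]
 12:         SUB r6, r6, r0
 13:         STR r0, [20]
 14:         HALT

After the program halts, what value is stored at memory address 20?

MOV r6, #35 → r6=35
MOV r0, #15 → r0=15
ADD r0, r6, #18 → r0=35+18=53
OR r6, r6, r0 → r6=35|53=55
LDR r6, [32] → r6=M[32]=44
NEG r0 → r0=-(53)=-53
AND r0, r0, r6 → r0=(-53)&44=8
XOR r6, r0, #7 → r6=8^7=15
LSR r0, r6, #4 → r0=15>>4=0
LDR r6, [36] → r6=M[36]=8
LDR r6, [32] → r6=M[32]=44
SUB r6, r6, r0 → r6=44-0=44
STR r0, [20] → M[20]=0
halt.

0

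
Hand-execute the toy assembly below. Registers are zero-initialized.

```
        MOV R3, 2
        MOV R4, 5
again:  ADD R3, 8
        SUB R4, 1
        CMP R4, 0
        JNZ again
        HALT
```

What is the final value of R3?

R3=2
R4=5
R3=2+8=10
R4=5-1=4
CMP R4, 0  (cmp 4,0)
JNZ again: taken
R3=10+8=18
R4=4-1=3
CMP R4, 0  (cmp 3,0)
JNZ again: taken
R3=18+8=26
R4=3-1=2
CMP R4, 0  (cmp 2,0)
JNZ again: taken
R3=26+8=34
R4=2-1=1
CMP R4, 0  (cmp 1,0)
JNZ again: taken
R3=34+8=42
R4=1-1=0
CMP R4, 0  (cmp 0,0)
JNZ again: not taken
halt.

42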